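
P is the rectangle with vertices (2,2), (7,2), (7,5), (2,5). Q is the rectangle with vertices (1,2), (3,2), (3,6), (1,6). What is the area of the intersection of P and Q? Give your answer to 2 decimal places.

|P∩Q|: x∈[2,3], y∈[2,5] → 1·3 = 3.

3.00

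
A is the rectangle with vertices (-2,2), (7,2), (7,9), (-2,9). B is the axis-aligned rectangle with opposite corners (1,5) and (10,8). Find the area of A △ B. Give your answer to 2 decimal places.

|A∩B|: x∈[1,7], y∈[5,8] → 6·3 = 18.
|A △ B| = |A| + |B| − 2·|A∩B| = 63 + 27 − 36 = 54.00.

54.00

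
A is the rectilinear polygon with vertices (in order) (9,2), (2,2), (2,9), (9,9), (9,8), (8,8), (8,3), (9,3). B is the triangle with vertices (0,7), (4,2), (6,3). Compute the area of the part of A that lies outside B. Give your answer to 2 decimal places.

|A| = 44, |A∩B| = 5.8333.
|A ∖ B| = |A| − |A∩B| = 44 − 5.8333 = 38.17.

38.17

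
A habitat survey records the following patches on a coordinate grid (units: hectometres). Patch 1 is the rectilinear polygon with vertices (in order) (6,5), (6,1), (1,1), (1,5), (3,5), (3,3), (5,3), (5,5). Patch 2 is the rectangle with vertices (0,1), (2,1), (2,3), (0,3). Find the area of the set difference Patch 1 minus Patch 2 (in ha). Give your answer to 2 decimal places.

14.00

|Patch 1| = 16, |Patch 1∩Patch 2| = 2.
|Patch 1 ∖ Patch 2| = |Patch 1| − |Patch 1∩Patch 2| = 16 − 2 = 14.00.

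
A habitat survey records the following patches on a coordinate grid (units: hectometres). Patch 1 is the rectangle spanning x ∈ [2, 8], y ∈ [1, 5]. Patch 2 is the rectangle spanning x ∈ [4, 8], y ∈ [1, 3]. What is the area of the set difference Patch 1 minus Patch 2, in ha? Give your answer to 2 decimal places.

16.00

|Patch 1∩Patch 2|: x∈[4,8], y∈[1,3] → 4·2 = 8.
|Patch 1| = 24.
|Patch 1 ∖ Patch 2| = |Patch 1| − |Patch 1∩Patch 2| = 24 − 8 = 16.00.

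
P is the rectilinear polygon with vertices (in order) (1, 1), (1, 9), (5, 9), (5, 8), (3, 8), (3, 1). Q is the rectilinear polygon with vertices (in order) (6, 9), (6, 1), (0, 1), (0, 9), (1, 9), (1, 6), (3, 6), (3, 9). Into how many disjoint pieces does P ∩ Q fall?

2

P ∩ Q splits into 2 disjoint pieces (area 10, area 2).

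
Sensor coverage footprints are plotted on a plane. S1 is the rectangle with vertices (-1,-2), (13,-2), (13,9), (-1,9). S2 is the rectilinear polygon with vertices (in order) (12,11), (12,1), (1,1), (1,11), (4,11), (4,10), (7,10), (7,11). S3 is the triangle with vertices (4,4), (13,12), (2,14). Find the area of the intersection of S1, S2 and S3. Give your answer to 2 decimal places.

The intersection is the polygon with vertices (9.625,9), (4,4), (3,9).
By the shoelace formula its area is 16.56.

16.56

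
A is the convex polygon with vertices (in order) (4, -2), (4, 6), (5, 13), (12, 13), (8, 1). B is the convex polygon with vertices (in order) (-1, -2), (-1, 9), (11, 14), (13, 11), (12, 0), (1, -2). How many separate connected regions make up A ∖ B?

A ∖ B splits into 3 disjoint pieces (area 0.2618, area 2.8709, area 0.0556).

3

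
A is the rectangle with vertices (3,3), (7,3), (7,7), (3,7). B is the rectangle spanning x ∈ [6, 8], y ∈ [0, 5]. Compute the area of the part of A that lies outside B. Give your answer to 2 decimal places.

|A∩B|: x∈[6,7], y∈[3,5] → 1·2 = 2.
|A| = 16.
|A ∖ B| = |A| − |A∩B| = 16 − 2 = 14.00.

14.00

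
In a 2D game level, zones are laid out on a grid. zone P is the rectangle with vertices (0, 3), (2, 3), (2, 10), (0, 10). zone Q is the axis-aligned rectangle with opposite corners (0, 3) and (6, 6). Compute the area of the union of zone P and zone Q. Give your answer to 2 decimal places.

26.00

By inclusion–exclusion:
Individual areas: |zone P| = 14, |zone Q| = 18.
|zone P∩zone Q|: x∈[0,2], y∈[3,6] → 2·3 = 6.
|zone P ∪ zone Q| = 32 − 6 = 26.00.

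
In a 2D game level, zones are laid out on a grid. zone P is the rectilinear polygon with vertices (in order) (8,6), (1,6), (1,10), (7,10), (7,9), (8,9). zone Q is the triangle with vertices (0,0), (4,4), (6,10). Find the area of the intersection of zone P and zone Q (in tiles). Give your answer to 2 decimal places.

2.13

The intersection is the polygon with vertices (3.6,6), (6,10), (4.667,6).
By the shoelace formula its area is 2.13.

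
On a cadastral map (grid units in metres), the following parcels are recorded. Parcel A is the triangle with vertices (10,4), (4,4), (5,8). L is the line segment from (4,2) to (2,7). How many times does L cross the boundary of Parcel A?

0

The segment lies entirely outside Parcel A and never meets its boundary.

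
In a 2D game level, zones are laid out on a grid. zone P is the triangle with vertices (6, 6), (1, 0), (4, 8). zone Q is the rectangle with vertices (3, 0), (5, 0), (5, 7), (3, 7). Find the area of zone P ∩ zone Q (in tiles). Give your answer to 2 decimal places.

6.28

The intersection is the polygon with vertices (3,2.4), (3,5.333), (3.625,7), (5,7), (5,4.8).
By the shoelace formula its area is 6.28.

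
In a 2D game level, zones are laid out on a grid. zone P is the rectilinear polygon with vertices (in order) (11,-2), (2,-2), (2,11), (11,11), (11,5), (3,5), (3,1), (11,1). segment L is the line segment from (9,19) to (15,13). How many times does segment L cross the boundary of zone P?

The segment lies entirely outside zone P and never meets its boundary.

0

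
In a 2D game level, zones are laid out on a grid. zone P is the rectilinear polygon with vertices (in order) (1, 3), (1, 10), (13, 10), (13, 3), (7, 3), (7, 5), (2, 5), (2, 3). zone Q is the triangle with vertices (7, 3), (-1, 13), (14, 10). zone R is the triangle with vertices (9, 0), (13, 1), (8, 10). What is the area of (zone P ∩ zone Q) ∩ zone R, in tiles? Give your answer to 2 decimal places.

The region (zone P ∩ zone Q) ∩ zone R is the polygon with vertices (8.546,4.545), (8,10), (10.143,6.143).
By the shoelace formula its area is 4.79.

4.79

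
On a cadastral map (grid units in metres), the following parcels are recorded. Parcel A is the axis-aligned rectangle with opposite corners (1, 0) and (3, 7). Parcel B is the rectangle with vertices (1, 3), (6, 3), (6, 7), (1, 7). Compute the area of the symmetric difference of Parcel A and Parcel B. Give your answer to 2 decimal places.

18.00

|Parcel A∩Parcel B|: x∈[1,3], y∈[3,7] → 2·4 = 8.
|Parcel A △ Parcel B| = |Parcel A| + |Parcel B| − 2·|Parcel A∩Parcel B| = 14 + 20 − 16 = 18.00.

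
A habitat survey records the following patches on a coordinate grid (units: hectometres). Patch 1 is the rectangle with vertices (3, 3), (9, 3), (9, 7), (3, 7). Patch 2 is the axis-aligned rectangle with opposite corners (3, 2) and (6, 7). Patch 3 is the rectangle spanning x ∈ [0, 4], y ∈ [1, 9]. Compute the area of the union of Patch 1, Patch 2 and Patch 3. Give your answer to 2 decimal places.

54.00

By inclusion–exclusion:
Individual areas: |Patch 1| = 24, |Patch 2| = 15, |Patch 3| = 32.
|Patch 1∩Patch 2|: x∈[3,6], y∈[3,7] → 3·4 = 12.
|Patch 1∩Patch 3|: x∈[3,4], y∈[3,7] → 1·4 = 4.
|Patch 2∩Patch 3|: x∈[3,4], y∈[2,7] → 1·5 = 5.
|Patch 1∩Patch 2∩Patch 3| = 4.
|Patch 1 ∪ Patch 2 ∪ Patch 3| = 71 − 21 + 4 = 54.00.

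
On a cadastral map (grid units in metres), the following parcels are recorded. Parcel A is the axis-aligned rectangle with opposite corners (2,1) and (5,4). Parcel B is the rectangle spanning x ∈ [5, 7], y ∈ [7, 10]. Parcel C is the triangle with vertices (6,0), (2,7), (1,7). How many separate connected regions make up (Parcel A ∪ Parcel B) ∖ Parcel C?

(Parcel A ∪ Parcel B) ∖ Parcel C splits into 3 disjoint pieces (area 6.5857, area 1.4464, area 6).

3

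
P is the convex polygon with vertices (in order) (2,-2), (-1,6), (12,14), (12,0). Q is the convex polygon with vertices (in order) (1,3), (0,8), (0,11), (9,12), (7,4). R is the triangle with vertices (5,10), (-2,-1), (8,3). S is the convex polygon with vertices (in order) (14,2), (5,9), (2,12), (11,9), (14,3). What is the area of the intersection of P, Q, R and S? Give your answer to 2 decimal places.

The intersection is the polygon with vertices (4.678,9.494), (5.104,9.757), (5.643,8.5), (5,9), (4.611,9.389).
By the shoelace formula its area is 0.45.

0.45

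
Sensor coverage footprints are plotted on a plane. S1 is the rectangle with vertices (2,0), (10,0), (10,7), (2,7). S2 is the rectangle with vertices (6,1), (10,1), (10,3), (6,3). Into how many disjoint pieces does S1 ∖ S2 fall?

1

S1 ∖ S2 is a single connected region.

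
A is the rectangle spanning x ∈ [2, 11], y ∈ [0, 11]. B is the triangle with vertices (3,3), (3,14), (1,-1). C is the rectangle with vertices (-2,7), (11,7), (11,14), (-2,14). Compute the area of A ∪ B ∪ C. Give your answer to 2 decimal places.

156.75

By inclusion–exclusion:
Individual areas: |A| = 99, |B| = 11, |C| = 91.
|A∩B| = 7.65.
|A∩C|: x∈[2,11], y∈[7,11] → 9·4 = 36.
|B∩C| = 3.2667.
|A∩B∩C| = 2.6667.
|A ∪ B ∪ C| = 201 − 46.9167 + 2.6667 = 156.75.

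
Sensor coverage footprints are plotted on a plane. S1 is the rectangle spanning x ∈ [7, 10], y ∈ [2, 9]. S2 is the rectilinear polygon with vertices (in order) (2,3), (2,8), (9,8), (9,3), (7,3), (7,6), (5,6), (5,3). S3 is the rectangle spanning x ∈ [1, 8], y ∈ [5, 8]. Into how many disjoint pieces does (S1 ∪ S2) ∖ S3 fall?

(S1 ∪ S2) ∖ S3 splits into 2 disjoint pieces (area 18, area 6).

2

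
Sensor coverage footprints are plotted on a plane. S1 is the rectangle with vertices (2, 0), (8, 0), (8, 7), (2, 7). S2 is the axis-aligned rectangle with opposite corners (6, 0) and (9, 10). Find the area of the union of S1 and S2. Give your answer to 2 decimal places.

58.00

By inclusion–exclusion:
Individual areas: |S1| = 42, |S2| = 30.
|S1∩S2|: x∈[6,8], y∈[0,7] → 2·7 = 14.
|S1 ∪ S2| = 72 − 14 = 58.00.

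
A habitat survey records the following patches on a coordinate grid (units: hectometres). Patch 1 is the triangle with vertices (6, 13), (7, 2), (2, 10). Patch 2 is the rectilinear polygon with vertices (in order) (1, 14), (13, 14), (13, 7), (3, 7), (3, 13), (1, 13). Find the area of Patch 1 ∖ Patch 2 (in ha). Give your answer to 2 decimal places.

|Patch 1| = 23.5, |Patch 1∩Patch 2| = 15.6489.
|Patch 1 ∖ Patch 2| = |Patch 1| − |Patch 1∩Patch 2| = 23.5 − 15.6489 = 7.85.

7.85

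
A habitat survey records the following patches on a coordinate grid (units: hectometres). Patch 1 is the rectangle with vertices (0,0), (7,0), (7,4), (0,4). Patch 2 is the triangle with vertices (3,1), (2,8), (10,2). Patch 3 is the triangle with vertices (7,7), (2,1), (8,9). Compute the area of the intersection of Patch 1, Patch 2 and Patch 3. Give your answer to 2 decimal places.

0.33

The intersection is the polygon with vertices (2.84,2.12), (4.25,4), (4.5,4), (2.854,2.024).
By the shoelace formula its area is 0.33.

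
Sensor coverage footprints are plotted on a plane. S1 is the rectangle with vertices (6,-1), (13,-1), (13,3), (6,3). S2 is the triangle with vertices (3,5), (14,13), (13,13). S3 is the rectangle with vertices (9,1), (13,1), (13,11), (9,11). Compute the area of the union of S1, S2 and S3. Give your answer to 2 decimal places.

63.06

By inclusion–exclusion:
Individual areas: |S1| = 28, |S2| = 4, |S3| = 40.
|S1∩S2| = 0.
|S1∩S3|: x∈[9,13], y∈[1,3] → 4·2 = 8.
|S2∩S3| = 0.9409.
|S1∩S2∩S3| = 0.
|S1 ∪ S2 ∪ S3| = 72 − 8.9409 + 0 = 63.06.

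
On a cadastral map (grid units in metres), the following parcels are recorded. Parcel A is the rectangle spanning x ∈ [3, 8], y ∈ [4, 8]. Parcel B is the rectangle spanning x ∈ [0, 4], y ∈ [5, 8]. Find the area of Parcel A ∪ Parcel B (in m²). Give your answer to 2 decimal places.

29.00

By inclusion–exclusion:
Individual areas: |Parcel A| = 20, |Parcel B| = 12.
|Parcel A∩Parcel B|: x∈[3,4], y∈[5,8] → 1·3 = 3.
|Parcel A ∪ Parcel B| = 32 − 3 = 29.00.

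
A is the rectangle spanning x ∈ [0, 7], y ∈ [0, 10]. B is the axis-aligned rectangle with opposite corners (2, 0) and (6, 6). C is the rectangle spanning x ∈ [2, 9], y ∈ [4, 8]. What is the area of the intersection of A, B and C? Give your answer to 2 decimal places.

8.00

The intersection is the polygon with vertices (2,6), (6,6), (6,4), (2,4).
By the shoelace formula its area is 8.00.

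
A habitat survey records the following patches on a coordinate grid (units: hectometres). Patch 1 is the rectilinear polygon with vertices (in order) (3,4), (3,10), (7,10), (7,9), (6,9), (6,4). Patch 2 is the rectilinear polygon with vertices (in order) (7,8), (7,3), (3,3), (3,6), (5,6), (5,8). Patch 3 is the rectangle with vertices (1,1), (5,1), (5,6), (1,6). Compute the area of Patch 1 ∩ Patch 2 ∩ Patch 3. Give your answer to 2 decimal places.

The intersection is the polygon with vertices (5,6), (5,4), (3,4), (3,6).
By the shoelace formula its area is 4.00.

4.00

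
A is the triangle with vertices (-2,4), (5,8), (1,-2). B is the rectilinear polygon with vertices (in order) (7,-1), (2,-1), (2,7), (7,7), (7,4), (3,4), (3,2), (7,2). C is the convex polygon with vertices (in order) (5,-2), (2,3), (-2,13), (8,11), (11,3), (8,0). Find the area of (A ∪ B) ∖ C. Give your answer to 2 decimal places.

|A ∪ B| = 51.1964.
|(A ∪ B) ∩ C| = 29.7491.
|(A ∪ B) ∖ C| = 51.1964 − 29.7491 = 21.45.

21.45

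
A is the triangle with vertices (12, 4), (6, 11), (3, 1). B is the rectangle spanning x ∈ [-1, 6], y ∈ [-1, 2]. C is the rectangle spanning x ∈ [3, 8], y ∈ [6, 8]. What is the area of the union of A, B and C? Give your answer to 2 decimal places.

By inclusion–exclusion:
Individual areas: |A| = 40.5, |B| = 21, |C| = 10.
|A∩B| = 1.35.
|A∩C| = 6.4.
|B∩C| = 0 (no overlap).
|A∩B∩C| = 0.
|A ∪ B ∪ C| = 71.5 − 7.75 + 0 = 63.75.

63.75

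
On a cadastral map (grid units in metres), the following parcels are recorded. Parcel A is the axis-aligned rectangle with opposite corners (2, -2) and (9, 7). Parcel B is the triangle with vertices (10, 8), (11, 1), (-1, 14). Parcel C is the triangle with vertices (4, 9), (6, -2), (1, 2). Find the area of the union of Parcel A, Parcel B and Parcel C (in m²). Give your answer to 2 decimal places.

By inclusion–exclusion:
Individual areas: |Parcel A| = 63, |Parcel B| = 35.5, |Parcel C| = 23.5.
|Parcel A∩Parcel B| = 6.7821.
|Parcel A∩Parcel C| = 20.7126.
|Parcel B∩Parcel C| = 0.0451.
|Parcel A∩Parcel B∩Parcel C| = 0.
|Parcel A ∪ Parcel B ∪ Parcel C| = 122 − 27.5397 + 0 = 94.46.

94.46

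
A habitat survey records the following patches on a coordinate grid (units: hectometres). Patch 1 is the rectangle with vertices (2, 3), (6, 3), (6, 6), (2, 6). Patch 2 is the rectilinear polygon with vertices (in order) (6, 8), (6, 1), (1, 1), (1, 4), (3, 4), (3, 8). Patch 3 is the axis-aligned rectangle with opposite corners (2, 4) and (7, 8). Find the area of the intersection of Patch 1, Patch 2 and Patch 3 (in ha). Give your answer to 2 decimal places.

6.00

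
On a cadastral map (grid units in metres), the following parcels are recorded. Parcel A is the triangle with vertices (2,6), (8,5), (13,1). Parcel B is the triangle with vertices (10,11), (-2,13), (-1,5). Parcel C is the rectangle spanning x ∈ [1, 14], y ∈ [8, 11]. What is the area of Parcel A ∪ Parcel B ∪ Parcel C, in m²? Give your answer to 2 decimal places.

By inclusion–exclusion:
Individual areas: |Parcel A| = 9.5, |Parcel B| = 47, |Parcel C| = 39.
|Parcel A∩Parcel B| = 0.
|Parcel A∩Parcel C| = 0.
|Parcel B∩Parcel C| = 18.75.
|Parcel A∩Parcel B∩Parcel C| = 0.
|Parcel A ∪ Parcel B ∪ Parcel C| = 95.5 − 18.75 + 0 = 76.75.

76.75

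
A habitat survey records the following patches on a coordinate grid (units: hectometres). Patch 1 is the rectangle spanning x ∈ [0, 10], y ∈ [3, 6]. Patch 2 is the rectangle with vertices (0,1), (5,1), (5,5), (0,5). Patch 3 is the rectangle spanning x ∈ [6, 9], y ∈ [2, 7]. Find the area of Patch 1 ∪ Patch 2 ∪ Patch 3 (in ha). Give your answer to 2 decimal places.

46.00

By inclusion–exclusion:
Individual areas: |Patch 1| = 30, |Patch 2| = 20, |Patch 3| = 15.
|Patch 1∩Patch 2|: x∈[0,5], y∈[3,5] → 5·2 = 10.
|Patch 1∩Patch 3|: x∈[6,9], y∈[3,6] → 3·3 = 9.
|Patch 2∩Patch 3| = 0 (no overlap).
|Patch 1∩Patch 2∩Patch 3| = 0.
|Patch 1 ∪ Patch 2 ∪ Patch 3| = 65 − 19 + 0 = 46.00.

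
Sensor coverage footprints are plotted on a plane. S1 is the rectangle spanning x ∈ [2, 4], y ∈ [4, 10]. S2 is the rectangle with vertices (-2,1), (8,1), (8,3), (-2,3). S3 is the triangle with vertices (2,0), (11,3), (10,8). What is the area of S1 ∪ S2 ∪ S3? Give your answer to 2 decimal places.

49.50

By inclusion–exclusion:
Individual areas: |S1| = 12, |S2| = 20, |S3| = 24.
|S1∩S2| = 0 (no overlap).
|S1∩S3| = 0.
|S2∩S3| = 6.5.
|S1∩S2∩S3| = 0.
|S1 ∪ S2 ∪ S3| = 56 − 6.5 + 0 = 49.50.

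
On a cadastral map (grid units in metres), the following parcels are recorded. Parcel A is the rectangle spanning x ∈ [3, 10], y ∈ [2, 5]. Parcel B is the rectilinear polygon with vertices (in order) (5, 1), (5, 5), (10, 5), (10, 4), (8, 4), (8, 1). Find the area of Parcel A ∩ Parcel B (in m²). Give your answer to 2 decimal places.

The intersection is the polygon with vertices (10,4), (8,4), (8,2), (5,2), (5,5), (10,5).
By the shoelace formula its area is 11.00.

11.00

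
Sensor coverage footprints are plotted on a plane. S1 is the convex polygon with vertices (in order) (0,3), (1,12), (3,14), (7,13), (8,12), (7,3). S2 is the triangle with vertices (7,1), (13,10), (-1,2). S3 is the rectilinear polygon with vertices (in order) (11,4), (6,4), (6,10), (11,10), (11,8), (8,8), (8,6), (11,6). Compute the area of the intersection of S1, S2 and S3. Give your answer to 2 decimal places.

The intersection is the polygon with vertices (7.424,6.814), (7.111,4), (6,4), (6,6).
By the shoelace formula its area is 2.99.

2.99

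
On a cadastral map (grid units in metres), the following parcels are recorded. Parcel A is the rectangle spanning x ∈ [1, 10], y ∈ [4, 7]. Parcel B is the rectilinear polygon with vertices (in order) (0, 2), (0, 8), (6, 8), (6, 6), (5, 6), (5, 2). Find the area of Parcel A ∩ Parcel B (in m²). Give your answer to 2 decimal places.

13.00

The intersection is the polygon with vertices (1,4), (1,7), (6,7), (6,6), (5,6), (5,4).
By the shoelace formula its area is 13.00.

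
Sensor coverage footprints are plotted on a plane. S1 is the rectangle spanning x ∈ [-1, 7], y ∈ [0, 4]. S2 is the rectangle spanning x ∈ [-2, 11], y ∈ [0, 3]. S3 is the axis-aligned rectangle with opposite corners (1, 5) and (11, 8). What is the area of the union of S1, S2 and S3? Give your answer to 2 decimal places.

By inclusion–exclusion:
Individual areas: |S1| = 32, |S2| = 39, |S3| = 30.
|S1∩S2|: x∈[-1,7], y∈[0,3] → 8·3 = 24.
|S1∩S3| = 0 (no overlap).
|S2∩S3| = 0 (no overlap).
|S1∩S2∩S3| = 0.
|S1 ∪ S2 ∪ S3| = 101 − 24 + 0 = 77.00.

77.00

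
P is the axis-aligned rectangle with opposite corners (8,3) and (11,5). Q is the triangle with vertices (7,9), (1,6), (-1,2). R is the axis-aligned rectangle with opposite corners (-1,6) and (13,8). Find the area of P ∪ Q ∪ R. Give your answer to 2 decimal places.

By inclusion–exclusion:
Individual areas: |P| = 6, |Q| = 9, |R| = 28.
|P∩Q| = 0.
|P∩R| = 0 (no overlap).
|Q∩R| = 3.4286.
|P∩Q∩R| = 0.
|P ∪ Q ∪ R| = 43 − 3.4286 + 0 = 39.57.

39.57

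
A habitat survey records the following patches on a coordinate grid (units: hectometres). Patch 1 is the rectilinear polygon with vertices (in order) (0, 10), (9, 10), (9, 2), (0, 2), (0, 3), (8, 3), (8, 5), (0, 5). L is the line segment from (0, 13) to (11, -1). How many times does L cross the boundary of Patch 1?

The segment meets the boundary at (7.857,3), (6.286,5), (2.357,10), (8.643,2).

4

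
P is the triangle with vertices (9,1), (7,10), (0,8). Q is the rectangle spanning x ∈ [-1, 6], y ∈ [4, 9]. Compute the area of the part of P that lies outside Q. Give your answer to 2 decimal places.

15.54

|P| = 33.5, |P∩Q| = 17.9643.
|P ∖ Q| = |P| − |P∩Q| = 33.5 − 17.9643 = 15.54.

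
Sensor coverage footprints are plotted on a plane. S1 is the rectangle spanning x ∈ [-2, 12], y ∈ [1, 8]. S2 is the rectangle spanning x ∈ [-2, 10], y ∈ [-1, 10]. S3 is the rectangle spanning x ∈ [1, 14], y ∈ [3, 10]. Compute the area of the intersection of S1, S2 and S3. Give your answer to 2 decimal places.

45.00

The intersection is the polygon with vertices (10,3), (1,3), (1,8), (10,8).
By the shoelace formula its area is 45.00.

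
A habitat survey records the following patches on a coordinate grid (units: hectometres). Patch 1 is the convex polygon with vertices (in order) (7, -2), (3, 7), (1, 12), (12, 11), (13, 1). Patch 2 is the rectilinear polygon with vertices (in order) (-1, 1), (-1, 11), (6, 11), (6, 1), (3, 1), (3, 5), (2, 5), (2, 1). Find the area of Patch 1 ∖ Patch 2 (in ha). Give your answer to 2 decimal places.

|Patch 1| = 106.5, |Patch 1∩Patch 2| = 25.2.
|Patch 1 ∖ Patch 2| = |Patch 1| − |Patch 1∩Patch 2| = 106.5 − 25.2 = 81.30.

81.30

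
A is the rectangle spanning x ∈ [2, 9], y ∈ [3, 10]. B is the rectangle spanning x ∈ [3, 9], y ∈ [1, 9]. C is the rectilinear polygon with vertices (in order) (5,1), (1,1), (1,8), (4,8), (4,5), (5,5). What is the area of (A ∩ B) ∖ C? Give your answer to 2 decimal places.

29.00

|A ∩ B| = 36.
|(A ∩ B) ∩ C| = 7.
|(A ∩ B) ∖ C| = 36 − 7 = 29.00.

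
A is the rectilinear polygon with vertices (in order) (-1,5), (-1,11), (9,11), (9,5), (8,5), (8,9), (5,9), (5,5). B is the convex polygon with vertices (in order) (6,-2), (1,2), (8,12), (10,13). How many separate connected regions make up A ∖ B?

2

A ∖ B splits into 2 disjoint pieces (area 36.6214, area 2.375).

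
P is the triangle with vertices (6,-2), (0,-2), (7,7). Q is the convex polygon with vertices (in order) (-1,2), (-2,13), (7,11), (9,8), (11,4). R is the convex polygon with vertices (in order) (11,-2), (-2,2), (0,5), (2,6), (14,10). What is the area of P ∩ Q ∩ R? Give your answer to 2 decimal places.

The intersection is the polygon with vertices (6.585,3.264), (3.723,2.787), (7,7).
By the shoelace formula its area is 5.25.

5.25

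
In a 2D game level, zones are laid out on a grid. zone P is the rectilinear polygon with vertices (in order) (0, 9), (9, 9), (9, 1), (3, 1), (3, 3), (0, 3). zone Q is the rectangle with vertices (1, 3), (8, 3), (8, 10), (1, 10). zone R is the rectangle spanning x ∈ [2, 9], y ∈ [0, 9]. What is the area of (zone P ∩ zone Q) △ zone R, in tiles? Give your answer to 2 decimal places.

33.00

|zone P ∩ zone Q| = 42.
|(zone P ∩ zone Q) ∩ zone R| = 36.
|(zone P ∩ zone Q) △ zone R| = 42 + 63 − 72 = 33.00.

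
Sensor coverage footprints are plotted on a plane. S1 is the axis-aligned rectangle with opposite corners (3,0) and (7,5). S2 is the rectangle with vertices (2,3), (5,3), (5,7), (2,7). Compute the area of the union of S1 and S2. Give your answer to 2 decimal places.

By inclusion–exclusion:
Individual areas: |S1| = 20, |S2| = 12.
|S1∩S2|: x∈[3,5], y∈[3,5] → 2·2 = 4.
|S1 ∪ S2| = 32 − 4 = 28.00.

28.00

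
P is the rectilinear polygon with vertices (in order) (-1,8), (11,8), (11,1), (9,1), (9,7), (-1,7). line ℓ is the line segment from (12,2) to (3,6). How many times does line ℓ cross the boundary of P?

2

The segment meets the boundary at (9,3.333), (11,2.444).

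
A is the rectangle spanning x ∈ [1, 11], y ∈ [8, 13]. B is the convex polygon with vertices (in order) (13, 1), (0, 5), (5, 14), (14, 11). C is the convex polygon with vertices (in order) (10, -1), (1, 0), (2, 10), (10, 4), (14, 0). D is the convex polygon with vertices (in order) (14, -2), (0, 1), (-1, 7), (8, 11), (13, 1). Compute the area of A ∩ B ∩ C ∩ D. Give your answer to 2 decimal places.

1.56

The intersection is the polygon with vertices (1.826,8.256), (3.395,8.954), (4.667,8), (1.8,8).
By the shoelace formula its area is 1.56.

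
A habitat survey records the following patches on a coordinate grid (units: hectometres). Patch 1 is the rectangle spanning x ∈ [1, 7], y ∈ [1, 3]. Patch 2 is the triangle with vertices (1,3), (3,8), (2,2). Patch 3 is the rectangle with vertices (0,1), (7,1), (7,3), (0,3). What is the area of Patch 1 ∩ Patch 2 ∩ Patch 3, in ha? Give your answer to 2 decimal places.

0.58

The intersection is the polygon with vertices (2,2), (1,3), (2.167,3).
By the shoelace formula its area is 0.58.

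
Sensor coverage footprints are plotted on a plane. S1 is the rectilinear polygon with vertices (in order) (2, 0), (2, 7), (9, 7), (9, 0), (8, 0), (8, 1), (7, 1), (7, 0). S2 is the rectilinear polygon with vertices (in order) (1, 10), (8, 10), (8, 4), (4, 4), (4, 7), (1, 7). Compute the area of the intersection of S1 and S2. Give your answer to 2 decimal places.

12.00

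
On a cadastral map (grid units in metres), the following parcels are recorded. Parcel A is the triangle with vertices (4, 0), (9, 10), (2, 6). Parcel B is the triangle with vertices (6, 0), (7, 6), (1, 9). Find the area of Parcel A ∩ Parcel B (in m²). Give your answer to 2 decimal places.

12.13

The intersection is the polygon with vertices (4.947,1.895), (2.506,6.289), (4.333,7.333), (7,6).
By the shoelace formula its area is 12.13.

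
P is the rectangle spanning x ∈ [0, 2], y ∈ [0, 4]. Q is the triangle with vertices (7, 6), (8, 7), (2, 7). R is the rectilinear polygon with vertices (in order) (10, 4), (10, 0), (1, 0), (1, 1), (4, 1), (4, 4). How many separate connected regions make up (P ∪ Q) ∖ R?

2

(P ∪ Q) ∖ R splits into 2 disjoint pieces (area 7, area 3).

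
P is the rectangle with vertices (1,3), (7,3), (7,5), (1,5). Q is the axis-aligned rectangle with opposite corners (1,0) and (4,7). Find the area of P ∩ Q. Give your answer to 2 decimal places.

|P∩Q|: x∈[1,4], y∈[3,5] → 3·2 = 6.

6.00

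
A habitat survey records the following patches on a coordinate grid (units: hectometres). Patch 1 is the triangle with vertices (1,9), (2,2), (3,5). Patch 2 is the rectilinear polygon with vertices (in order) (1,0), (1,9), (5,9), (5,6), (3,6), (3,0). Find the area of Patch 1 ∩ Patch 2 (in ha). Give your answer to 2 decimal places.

The intersection is the polygon with vertices (2,2), (1,9), (3,5).
By the shoelace formula its area is 5.00.

5.00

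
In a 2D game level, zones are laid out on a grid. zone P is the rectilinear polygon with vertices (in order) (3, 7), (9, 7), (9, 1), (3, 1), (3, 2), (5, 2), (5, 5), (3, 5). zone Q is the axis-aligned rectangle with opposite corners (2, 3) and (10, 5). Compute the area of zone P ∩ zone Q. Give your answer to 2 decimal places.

8.00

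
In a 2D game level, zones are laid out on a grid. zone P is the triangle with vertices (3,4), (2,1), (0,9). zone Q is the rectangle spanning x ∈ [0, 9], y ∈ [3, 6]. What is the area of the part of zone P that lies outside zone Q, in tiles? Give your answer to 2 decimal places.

2.74

|zone P| = 7, |zone P∩zone Q| = 4.2583.
|zone P ∖ zone Q| = |zone P| − |zone P∩zone Q| = 7 − 4.2583 = 2.74.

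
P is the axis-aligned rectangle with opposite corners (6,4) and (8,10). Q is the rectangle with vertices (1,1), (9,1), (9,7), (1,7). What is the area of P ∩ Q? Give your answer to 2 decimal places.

|P∩Q|: x∈[6,8], y∈[4,7] → 2·3 = 6.

6.00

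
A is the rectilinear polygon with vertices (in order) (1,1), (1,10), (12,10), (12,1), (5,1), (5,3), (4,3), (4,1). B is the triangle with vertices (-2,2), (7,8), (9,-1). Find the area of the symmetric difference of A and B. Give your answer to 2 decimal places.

|A| = 97, |B| = 46.5, |A∩B| = 33.3838.
|A △ B| = |A| + |B| − 2·|A∩B| = 97 + 46.5 − 66.7677 = 76.73.

76.73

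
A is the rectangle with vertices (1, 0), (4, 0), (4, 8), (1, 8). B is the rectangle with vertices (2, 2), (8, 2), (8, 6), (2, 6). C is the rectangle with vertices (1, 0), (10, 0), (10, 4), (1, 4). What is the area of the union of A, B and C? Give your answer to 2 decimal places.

By inclusion–exclusion:
Individual areas: |A| = 24, |B| = 24, |C| = 36.
|A∩B|: x∈[2,4], y∈[2,6] → 2·4 = 8.
|A∩C|: x∈[1,4], y∈[0,4] → 3·4 = 12.
|B∩C|: x∈[2,8], y∈[2,4] → 6·2 = 12.
|A∩B∩C| = 4.
|A ∪ B ∪ C| = 84 − 32 + 4 = 56.00.

56.00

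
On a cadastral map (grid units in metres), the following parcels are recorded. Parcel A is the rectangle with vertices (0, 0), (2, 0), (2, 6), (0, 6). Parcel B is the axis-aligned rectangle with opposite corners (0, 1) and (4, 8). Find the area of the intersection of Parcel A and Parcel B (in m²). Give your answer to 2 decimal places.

10.00

|Parcel A∩Parcel B|: x∈[0,2], y∈[1,6] → 2·5 = 10.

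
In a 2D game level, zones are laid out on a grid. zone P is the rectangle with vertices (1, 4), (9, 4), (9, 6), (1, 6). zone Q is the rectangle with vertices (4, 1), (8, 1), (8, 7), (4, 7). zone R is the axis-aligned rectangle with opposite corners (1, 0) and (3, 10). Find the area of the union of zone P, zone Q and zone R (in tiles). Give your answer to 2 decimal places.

By inclusion–exclusion:
Individual areas: |zone P| = 16, |zone Q| = 24, |zone R| = 20.
|zone P∩zone Q|: x∈[4,8], y∈[4,6] → 4·2 = 8.
|zone P∩zone R|: x∈[1,3], y∈[4,6] → 2·2 = 4.
|zone Q∩zone R| = 0 (no overlap).
|zone P∩zone Q∩zone R| = 0.
|zone P ∪ zone Q ∪ zone R| = 60 − 12 + 0 = 48.00.

48.00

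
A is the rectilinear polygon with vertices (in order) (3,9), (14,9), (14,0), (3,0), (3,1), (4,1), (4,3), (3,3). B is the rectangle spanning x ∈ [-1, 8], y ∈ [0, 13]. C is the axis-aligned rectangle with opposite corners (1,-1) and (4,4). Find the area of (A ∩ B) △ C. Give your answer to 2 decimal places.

54.00

|A ∩ B| = 43.
|(A ∩ B) ∩ C| = 2.
|(A ∩ B) △ C| = 43 + 15 − 4 = 54.00.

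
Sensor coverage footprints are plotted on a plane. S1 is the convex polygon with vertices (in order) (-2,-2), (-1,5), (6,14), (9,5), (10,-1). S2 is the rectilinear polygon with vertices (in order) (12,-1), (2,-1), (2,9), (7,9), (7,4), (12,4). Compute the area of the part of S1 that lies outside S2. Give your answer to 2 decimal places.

|S1| = 116.5, |S1∩S2| = 62.9087.
|S1 ∖ S2| = |S1| − |S1∩S2| = 116.5 − 62.9087 = 53.59.

53.59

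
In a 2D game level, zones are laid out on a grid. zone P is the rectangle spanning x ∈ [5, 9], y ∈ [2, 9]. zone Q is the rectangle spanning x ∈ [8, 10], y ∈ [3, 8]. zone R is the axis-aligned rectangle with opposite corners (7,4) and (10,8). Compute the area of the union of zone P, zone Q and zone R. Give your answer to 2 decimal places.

33.00

By inclusion–exclusion:
Individual areas: |zone P| = 28, |zone Q| = 10, |zone R| = 12.
|zone P∩zone Q|: x∈[8,9], y∈[3,8] → 1·5 = 5.
|zone P∩zone R|: x∈[7,9], y∈[4,8] → 2·4 = 8.
|zone Q∩zone R|: x∈[8,10], y∈[4,8] → 2·4 = 8.
|zone P∩zone Q∩zone R| = 4.
|zone P ∪ zone Q ∪ zone R| = 50 − 21 + 4 = 33.00.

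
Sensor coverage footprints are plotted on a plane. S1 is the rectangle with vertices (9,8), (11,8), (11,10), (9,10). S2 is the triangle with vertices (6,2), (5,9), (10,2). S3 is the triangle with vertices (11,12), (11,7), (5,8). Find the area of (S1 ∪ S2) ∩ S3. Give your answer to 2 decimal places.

4.16

|S1 ∪ S2| = 18.
|(S1 ∪ S2) ∩ S3| = 4.16.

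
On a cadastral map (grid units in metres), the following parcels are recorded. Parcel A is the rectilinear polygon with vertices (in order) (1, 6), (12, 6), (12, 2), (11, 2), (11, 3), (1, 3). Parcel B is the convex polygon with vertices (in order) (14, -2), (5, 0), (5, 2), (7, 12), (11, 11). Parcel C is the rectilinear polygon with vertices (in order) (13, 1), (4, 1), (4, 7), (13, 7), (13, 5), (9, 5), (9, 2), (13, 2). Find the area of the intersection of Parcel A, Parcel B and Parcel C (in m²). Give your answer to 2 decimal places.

13.50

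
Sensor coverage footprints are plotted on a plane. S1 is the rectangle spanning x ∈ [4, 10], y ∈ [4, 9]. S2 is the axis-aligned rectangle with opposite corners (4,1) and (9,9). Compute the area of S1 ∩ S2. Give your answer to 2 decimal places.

|S1∩S2|: x∈[4,9], y∈[4,9] → 5·5 = 25.

25.00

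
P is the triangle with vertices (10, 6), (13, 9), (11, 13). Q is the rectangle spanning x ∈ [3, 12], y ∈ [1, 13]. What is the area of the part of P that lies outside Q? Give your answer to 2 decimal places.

|P| = 9, |P∩Q| = 7.5.
|P ∖ Q| = |P| − |P∩Q| = 9 − 7.5 = 1.50.

1.50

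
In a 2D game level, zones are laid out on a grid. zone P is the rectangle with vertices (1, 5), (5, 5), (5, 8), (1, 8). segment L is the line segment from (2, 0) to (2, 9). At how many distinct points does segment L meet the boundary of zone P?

2

The segment meets the boundary at (2,8), (2,5).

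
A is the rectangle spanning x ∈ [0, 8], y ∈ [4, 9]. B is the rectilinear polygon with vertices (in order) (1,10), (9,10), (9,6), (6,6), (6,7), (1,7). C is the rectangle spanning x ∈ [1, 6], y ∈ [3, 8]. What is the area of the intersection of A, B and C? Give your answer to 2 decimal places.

5.00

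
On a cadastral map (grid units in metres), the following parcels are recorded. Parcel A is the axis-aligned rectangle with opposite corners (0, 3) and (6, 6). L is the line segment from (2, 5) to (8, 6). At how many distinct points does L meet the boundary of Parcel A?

The segment meets the boundary at (6,5.667).

1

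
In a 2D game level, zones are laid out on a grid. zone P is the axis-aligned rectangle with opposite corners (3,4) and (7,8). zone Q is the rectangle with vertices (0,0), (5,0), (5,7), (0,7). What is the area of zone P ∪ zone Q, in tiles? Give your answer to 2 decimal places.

45.00

By inclusion–exclusion:
Individual areas: |zone P| = 16, |zone Q| = 35.
|zone P∩zone Q|: x∈[3,5], y∈[4,7] → 2·3 = 6.
|zone P ∪ zone Q| = 51 − 6 = 45.00.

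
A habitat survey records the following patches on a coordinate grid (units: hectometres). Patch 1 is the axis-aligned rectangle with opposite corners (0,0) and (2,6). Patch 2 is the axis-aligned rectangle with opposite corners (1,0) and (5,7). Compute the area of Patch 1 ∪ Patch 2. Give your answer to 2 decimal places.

By inclusion–exclusion:
Individual areas: |Patch 1| = 12, |Patch 2| = 28.
|Patch 1∩Patch 2|: x∈[1,2], y∈[0,6] → 1·6 = 6.
|Patch 1 ∪ Patch 2| = 40 − 6 = 34.00.

34.00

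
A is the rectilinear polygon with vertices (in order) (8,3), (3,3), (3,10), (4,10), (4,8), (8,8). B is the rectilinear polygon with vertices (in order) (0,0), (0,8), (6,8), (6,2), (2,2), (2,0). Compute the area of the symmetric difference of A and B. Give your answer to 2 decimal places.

37.00

|A| = 27, |B| = 40, |A∩B| = 15.
|A △ B| = |A| + |B| − 2·|A∩B| = 27 + 40 − 30 = 37.00.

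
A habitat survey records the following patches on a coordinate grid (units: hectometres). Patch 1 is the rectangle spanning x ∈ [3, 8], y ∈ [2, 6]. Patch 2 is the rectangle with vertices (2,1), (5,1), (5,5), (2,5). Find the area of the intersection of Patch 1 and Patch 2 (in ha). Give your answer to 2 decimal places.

6.00

|Patch 1∩Patch 2|: x∈[3,5], y∈[2,5] → 2·3 = 6.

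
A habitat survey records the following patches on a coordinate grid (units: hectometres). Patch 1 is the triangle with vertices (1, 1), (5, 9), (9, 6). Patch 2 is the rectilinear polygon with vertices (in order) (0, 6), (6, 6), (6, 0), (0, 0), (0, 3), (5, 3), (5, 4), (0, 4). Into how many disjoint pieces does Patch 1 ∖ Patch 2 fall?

Patch 1 ∖ Patch 2 splits into 2 disjoint pieces (area 2.55, area 11.0625).

2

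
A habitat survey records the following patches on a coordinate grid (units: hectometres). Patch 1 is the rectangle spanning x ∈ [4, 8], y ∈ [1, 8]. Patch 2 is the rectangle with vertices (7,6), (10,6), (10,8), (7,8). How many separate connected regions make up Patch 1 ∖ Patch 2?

1

Patch 1 ∖ Patch 2 is a single connected region.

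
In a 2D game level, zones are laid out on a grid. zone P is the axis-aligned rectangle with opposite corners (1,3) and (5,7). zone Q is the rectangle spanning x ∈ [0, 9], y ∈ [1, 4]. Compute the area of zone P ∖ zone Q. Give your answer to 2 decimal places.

|zone P∩zone Q|: x∈[1,5], y∈[3,4] → 4·1 = 4.
|zone P| = 16.
|zone P ∖ zone Q| = |zone P| − |zone P∩zone Q| = 16 − 4 = 12.00.

12.00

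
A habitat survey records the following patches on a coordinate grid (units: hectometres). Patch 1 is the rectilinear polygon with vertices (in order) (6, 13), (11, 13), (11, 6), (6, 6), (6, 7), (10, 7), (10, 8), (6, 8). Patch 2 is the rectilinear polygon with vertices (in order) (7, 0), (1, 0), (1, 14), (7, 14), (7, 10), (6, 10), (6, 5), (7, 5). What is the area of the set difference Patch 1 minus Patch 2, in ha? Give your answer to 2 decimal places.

|Patch 1| = 31, |Patch 1∩Patch 2| = 3.
|Patch 1 ∖ Patch 2| = |Patch 1| − |Patch 1∩Patch 2| = 31 − 3 = 28.00.

28.00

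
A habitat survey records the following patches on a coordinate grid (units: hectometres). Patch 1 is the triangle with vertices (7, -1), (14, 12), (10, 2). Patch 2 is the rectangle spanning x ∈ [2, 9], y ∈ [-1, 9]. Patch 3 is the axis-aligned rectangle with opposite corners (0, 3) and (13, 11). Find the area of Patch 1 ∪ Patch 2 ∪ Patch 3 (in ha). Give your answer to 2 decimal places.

134.00

By inclusion–exclusion:
Individual areas: |Patch 1| = 9, |Patch 2| = 70, |Patch 3| = 104.
|Patch 1∩Patch 2| = 1.7143.
|Patch 1∩Patch 3| = 5.2863.
|Patch 2∩Patch 3|: x∈[2,9], y∈[3,9] → 7·6 = 42.
|Patch 1∩Patch 2∩Patch 3| = 0.
|Patch 1 ∪ Patch 2 ∪ Patch 3| = 183 − 49.0005 + 0 = 134.00.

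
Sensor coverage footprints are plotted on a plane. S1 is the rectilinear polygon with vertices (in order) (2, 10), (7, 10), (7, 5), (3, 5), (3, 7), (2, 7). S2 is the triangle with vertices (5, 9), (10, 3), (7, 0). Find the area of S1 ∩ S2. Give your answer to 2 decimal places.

3.82

The intersection is the polygon with vertices (7,5), (5.889,5), (5,9), (7,6.6).
By the shoelace formula its area is 3.82.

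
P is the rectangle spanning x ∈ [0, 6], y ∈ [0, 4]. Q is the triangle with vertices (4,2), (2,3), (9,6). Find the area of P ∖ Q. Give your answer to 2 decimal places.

19.77

|P| = 24, |P∩Q| = 4.2333.
|P ∖ Q| = |P| − |P∩Q| = 24 − 4.2333 = 19.77.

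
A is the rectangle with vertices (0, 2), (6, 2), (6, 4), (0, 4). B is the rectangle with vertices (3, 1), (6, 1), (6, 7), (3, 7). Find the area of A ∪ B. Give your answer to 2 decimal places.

By inclusion–exclusion:
Individual areas: |A| = 12, |B| = 18.
|A∩B|: x∈[3,6], y∈[2,4] → 3·2 = 6.
|A ∪ B| = 30 − 6 = 24.00.

24.00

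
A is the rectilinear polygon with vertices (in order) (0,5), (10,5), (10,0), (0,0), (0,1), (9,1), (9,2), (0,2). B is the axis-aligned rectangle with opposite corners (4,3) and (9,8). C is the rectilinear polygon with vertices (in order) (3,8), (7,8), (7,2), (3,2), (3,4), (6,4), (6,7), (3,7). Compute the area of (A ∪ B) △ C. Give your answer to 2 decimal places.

|A ∪ B| = 56.
|(A ∪ B) ∩ C| = 14.
|(A ∪ B) △ C| = 56 + 15 − 28 = 43.00.

43.00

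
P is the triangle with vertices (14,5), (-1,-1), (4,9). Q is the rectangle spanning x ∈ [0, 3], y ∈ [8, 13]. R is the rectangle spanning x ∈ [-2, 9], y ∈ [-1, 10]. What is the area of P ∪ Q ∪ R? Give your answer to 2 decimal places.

140.00

By inclusion–exclusion:
Individual areas: |P| = 60, |Q| = 15, |R| = 121.
|P∩Q| = 0.
|P∩R| = 50.
|Q∩R|: x∈[0,3], y∈[8,10] → 3·2 = 6.
|P∩Q∩R| = 0.
|P ∪ Q ∪ R| = 196 − 56 + 0 = 140.00.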